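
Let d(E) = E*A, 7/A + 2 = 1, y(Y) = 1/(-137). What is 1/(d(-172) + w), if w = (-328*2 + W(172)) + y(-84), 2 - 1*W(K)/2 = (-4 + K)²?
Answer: -137/7657753 ≈ -1.7890e-5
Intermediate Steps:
y(Y) = -1/137
A = -7 (A = 7/(-2 + 1) = 7/(-1) = 7*(-1) = -7)
d(E) = -7*E (d(E) = E*(-7) = -7*E)
W(K) = 4 - 2*(-4 + K)²
w = -7822701/137 (w = (-328*2 + (4 - 2*(-4 + 172)²)) - 1/137 = (-656 + (4 - 2*168²)) - 1/137 = (-656 + (4 - 2*28224)) - 1/137 = (-656 + (4 - 56448)) - 1/137 = (-656 - 56444) - 1/137 = -57100 - 1/137 = -7822701/137 ≈ -57100.)
1/(d(-172) + w) = 1/(-7*(-172) - 7822701/137) = 1/(1204 - 7822701/137) = 1/(-7657753/137) = -137/7657753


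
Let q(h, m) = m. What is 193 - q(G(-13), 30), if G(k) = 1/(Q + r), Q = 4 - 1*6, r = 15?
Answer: 163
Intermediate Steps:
Q = -2 (Q = 4 - 6 = -2)
G(k) = 1/13 (G(k) = 1/(-2 + 15) = 1/13)
193 - q(G(-13), 30) = 193 - 1*30 = 193 - 30 = 163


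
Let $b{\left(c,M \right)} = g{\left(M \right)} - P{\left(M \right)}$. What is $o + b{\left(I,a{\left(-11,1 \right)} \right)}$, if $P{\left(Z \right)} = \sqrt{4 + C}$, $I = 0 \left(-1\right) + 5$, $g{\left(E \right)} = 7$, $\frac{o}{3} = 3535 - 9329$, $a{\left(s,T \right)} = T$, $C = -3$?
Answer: $-17376$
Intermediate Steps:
$o = -17382$ ($o = 3 \left(3535 - 9329\right) = 3 \left(-5794\right) = -17382$)
$I = 5$ ($I = 0 + 5 = 5$)
$P{\left(Z \right)} = 1$ ($P{\left(Z \right)} = \sqrt{4 - 3} = \sqrt{1} = 1$)
$b{\left(c,M \right)} = 6$ ($b{\left(c,M \right)} = 7 - 1 = 6$)
$o + b{\left(I,a{\left(-11,1 \right)} \right)} = -17382 + 6 = -17376$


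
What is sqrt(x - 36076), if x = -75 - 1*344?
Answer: 3*I*sqrt(4055) ≈ 191.04*I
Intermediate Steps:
x = -419 (x = -75 - 344 = -419)
sqrt(x - 36076) = sqrt(-419 - 36076) = sqrt(-36495) = 3*I*sqrt(4055)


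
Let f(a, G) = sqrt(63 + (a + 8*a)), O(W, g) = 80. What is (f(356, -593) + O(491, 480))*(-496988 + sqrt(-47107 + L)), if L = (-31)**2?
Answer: -(80 + 33*sqrt(3))*(496988 - I*sqrt(46146)) ≈ -6.8166e+7 + 29464.0*I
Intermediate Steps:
L = 961
f(a, G) = sqrt(63 + 9*a)
(f(356, -593) + O(491, 480))*(-496988 + sqrt(-47107 + L)) = (3*sqrt(7 + 356) + 80)*(-496988 + sqrt(-47107 + 961)) = (3*sqrt(363) + 80)*(-496988 + sqrt(-46146)) = (3*(11*sqrt(3)) + 80)*(-496988 + I*sqrt(46146)) = (33*sqrt(3) + 80)*(-496988 + I*sqrt(46146)) = (80 + 33*sqrt(3))*(-496988 + I*sqrt(46146)) = (-496988 + I*sqrt(46146))*(80 + 33*sqrt(3))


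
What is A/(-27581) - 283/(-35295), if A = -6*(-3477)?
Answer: -728518867/973471395 ≈ -0.74837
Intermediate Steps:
A = 20862
A/(-27581) - 283/(-35295) = 20862/(-27581) - 283/(-35295) = 20862*(-1/27581) - 283*(-1/35295) = -20862/27581 + 283/35295 = -728518867/973471395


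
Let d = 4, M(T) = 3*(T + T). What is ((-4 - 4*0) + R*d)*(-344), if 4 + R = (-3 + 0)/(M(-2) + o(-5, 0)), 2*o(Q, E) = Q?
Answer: 191264/29 ≈ 6595.3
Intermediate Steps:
M(T) = 6*T (M(T) = 3*(2*T) = 6*T)
o(Q, E) = Q/2
R = -110/29 (R = -4 + (-3 + 0)/(6*(-2) + (1/2)*(-5)) = -4 - 3/(-12 - 5/2) = -4 - 3/(-29/2) = -4 - 3*(-2/29) = -4 + 6/29 = -110/29 ≈ -3.7931)
((-4 - 4*0) + R*d)*(-344) = ((-4 - 4*0) - 110/29*4)*(-344) = ((-4 + 0) - 440/29)*(-344) = (-4 - 440/29)*(-344) = -556/29*(-344) = 191264/29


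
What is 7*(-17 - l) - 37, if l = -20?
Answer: -16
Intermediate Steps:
7*(-17 - l) - 37 = 7*(-17 - 1*(-20)) - 37 = 7*(-17 + 20) - 37 = 7*3 - 37 = 21 - 37 = -16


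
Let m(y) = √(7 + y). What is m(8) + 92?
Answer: 92 + √15 ≈ 95.873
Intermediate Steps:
m(8) + 92 = √(7 + 8) + 92 = √15 + 92 = 92 + √15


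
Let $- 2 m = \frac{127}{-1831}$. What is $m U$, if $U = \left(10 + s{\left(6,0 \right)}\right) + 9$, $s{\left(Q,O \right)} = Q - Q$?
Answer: $\frac{2413}{3662} \approx 0.65893$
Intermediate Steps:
$s{\left(Q,O \right)} = 0$
$m = \frac{127}{3662}$ ($m = - \frac{127 \frac{1}{-1831}}{2} = - \frac{127 \left(- \frac{1}{1831}\right)}{2} = \left(- \frac{1}{2}\right) \left(- \frac{127}{1831}\right) = \frac{127}{3662} \approx 0.03468$)
$U = 19$ ($U = \left(10 + 0\right) + 9 = 10 + 9 = 19$)
$m U = \frac{127}{3662} \cdot 19 = \frac{2413}{3662}$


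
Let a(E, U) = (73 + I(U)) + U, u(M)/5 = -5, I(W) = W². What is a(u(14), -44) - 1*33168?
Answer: -31203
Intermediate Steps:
u(M) = -25 (u(M) = 5*(-5) = -25)
a(E, U) = 73 + U + U² (a(E, U) = (73 + U²) + U = 73 + U + U²)
a(u(14), -44) - 1*33168 = (73 - 44 + (-44)²) - 1*33168 = (73 - 44 + 1936) - 33168 = 1965 - 33168 = -31203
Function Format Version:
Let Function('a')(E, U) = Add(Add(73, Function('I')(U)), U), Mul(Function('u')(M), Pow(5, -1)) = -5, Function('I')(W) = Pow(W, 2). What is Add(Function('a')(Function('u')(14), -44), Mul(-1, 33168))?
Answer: -31203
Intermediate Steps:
Function('u')(M) = -25 (Function('u')(M) = Mul(5, -5) = -25)
Function('a')(E, U) = Add(73, U, Pow(U, 2)) (Function('a')(E, U) = Add(Add(73, Pow(U, 2)), U) = Add(73, U, Pow(U, 2)))
Add(Function('a')(Function('u')(14), -44), Mul(-1, 33168)) = Add(Add(73, -44, Pow(-44, 2)), Mul(-1, 33168)) = Add(Add(73, -44, 1936), -33168) = Add(1965, -33168) = -31203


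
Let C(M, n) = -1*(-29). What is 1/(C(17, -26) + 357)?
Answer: 1/386 ≈ 0.0025907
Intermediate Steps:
C(M, n) = 29
1/(C(17, -26) + 357) = 1/(29 + 357) = 1/386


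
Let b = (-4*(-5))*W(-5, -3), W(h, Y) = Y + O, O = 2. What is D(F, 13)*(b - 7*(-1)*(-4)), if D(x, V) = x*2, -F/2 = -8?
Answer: -1536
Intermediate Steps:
W(h, Y) = 2 + Y (W(h, Y) = Y + 2 = 2 + Y)
F = 16 (F = -2*(-8) = 16)
b = -20 (b = (-4*(-5))*(2 - 3) = 20*(-1) = -20)
D(x, V) = 2*x
D(F, 13)*(b - 7*(-1)*(-4)) = (2*16)*(-20 - 7*(-1)*(-4)) = 32*(-20 - (-7)*(-4)) = 32*(-20 - 1*28) = 32*(-20 - 28) = 32*(-48) = -1536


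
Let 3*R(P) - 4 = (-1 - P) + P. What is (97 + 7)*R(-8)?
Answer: 104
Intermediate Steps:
R(P) = 1 (R(P) = 4/3 + ((-1 - P) + P)/3 = 4/3 + (1/3)*(-1) = 4/3 - 1/3 = 1)
(97 + 7)*R(-8) = (97 + 7)*1 = 104*1 = 104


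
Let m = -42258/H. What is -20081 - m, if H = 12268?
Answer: -123155725/6134 ≈ -20078.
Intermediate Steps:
m = -21129/6134 (m = -42258/12268 = -42258*1/12268 = -21129/6134 ≈ -3.4446)
-20081 - m = -20081 - 1*(-21129/6134) = -20081 + 21129/6134 = -123155725/6134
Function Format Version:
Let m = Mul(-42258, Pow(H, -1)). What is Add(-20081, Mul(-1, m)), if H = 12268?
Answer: Rational(-123155725, 6134) ≈ -20078.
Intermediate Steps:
m = Rational(-21129, 6134) (m = Mul(-42258, Pow(12268, -1)) = Mul(-42258, Rational(1, 12268)) = Rational(-21129, 6134) ≈ -3.4446)
Add(-20081, Mul(-1, m)) = Add(-20081, Mul(-1, Rational(-21129, 6134))) = Add(-20081, Rational(21129, 6134)) = Rational(-123155725, 6134)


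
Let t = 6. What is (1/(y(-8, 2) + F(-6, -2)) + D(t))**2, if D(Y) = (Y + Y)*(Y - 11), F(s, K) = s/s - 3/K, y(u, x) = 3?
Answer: 432964/121 ≈ 3578.2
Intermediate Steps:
F(s, K) = 1 - 3/K
D(Y) = 2*Y*(-11 + Y) (D(Y) = (2*Y)*(-11 + Y) = 2*Y*(-11 + Y))
(1/(y(-8, 2) + F(-6, -2)) + D(t))**2 = (1/(3 + (-3 - 2)/(-2)) + 2*6*(-11 + 6))**2 = (1/(3 - 1/2*(-5)) + 2*6*(-5))**2 = (1/(3 + 5/2) - 60)**2 = (1/(11/2) - 60)**2 = (2/11 - 60)**2 = (-658/11)**2 = 432964/121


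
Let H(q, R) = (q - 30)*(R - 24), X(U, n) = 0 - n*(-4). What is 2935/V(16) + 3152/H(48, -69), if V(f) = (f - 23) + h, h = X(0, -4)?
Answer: -2492843/19251 ≈ -129.49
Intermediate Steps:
X(U, n) = 4*n (X(U, n) = 0 - (-4)*n = 0 + 4*n = 4*n)
h = -16 (h = 4*(-4) = -16)
H(q, R) = (-30 + q)*(-24 + R)
V(f) = -39 + f (V(f) = (f - 23) - 16 = (-23 + f) - 16 = -39 + f)
2935/V(16) + 3152/H(48, -69) = 2935/(-39 + 16) + 3152/(720 - 30*(-69) - 24*48 - 69*48) = 2935/(-23) + 3152/(720 + 2070 - 1152 - 3312) = 2935*(-1/23) + 3152/(-1674) = -2935/23 + 3152*(-1/1674) = -2935/23 - 1576/837 = -2492843/19251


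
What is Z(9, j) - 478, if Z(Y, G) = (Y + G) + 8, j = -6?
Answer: -467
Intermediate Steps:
Z(Y, G) = 8 + G + Y (Z(Y, G) = (G + Y) + 8 = 8 + G + Y)
Z(9, j) - 478 = (8 - 6 + 9) - 478 = 11 - 478 = -467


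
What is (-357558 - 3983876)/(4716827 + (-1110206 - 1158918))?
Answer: -4341434/2447703 ≈ -1.7737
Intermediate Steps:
(-357558 - 3983876)/(4716827 + (-1110206 - 1158918)) = -4341434/(4716827 - 2269124) = -4341434/2447703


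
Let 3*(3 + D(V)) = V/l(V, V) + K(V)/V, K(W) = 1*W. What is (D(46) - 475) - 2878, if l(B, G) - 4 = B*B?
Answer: -3556999/1060 ≈ -3355.7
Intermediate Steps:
K(W) = W
l(B, G) = 4 + B**2 (l(B, G) = 4 + B*B = 4 + B**2)
D(V) = -8/3 + V/(3*(4 + V**2)) (D(V) = -3 + (V/(4 + V**2) + V/V)/3 = -3 + (V/(4 + V**2) + 1)/3 = -3 + (1 + V/(4 + V**2))/3 = -3 + (1/3 + V/(3*(4 + V**2))) = -8/3 + V/(3*(4 + V**2)))
(D(46) - 475) - 2878 = ((-32 + 46 - 8*46**2)/(3*(4 + 46**2)) - 475) - 2878 = ((-32 + 46 - 8*2116)/(3*(4 + 2116)) - 475) - 2878 = ((1/3)*(-32 + 46 - 16928)/2120 - 475) - 2878 = ((1/3)*(1/2120)*(-16914) - 475) - 2878 = (-2819/1060 - 475) - 2878 = -506319/1060 - 2878 = -3556999/1060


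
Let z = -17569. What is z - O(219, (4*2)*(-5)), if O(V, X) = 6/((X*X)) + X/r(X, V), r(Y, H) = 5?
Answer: -14048803/800 ≈ -17561.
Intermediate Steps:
O(V, X) = 6/X² + X/5 (O(V, X) = 6/((X*X)) + X/5 = 6/(X²) + X*(⅕) = 6/X² + X/5)
z - O(219, (4*2)*(-5)) = -17569 - (6/((4*2)*(-5))² + ((4*2)*(-5))/5) = -17569 - (6/(8*(-5))² + (8*(-5))/5) = -17569 - (6/(-40)² + (⅕)*(-40)) = -17569 - (6*(1/1600) - 8) = -17569 - (3/800 - 8) = -17569 - 1*(-6397/800) = -17569 + 6397/800 = -14048803/800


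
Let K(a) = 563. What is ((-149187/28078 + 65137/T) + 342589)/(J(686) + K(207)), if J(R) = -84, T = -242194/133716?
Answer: 1042562172843647/1628677390114 ≈ 640.13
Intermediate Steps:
T = -121097/66858 (T = -242194*1/133716 = -121097/66858 ≈ -1.8113)
((-149187/28078 + 65137/T) + 342589)/(J(686) + K(207)) = ((-149187/28078 + 65137/(-121097/66858)) + 342589)/(-84 + 563) = ((-149187*1/28078 + 65137*(-66858/121097)) + 342589)/479 = ((-149187/28078 - 4354929546/121097) + 342589)*(1/479) = (-122295777890727/3400161566 + 342589)*(1/479) = (1042562172843647/3400161566)*(1/479) = 1042562172843647/1628677390114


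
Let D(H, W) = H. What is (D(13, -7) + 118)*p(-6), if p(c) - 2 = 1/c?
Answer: 1441/6 ≈ 240.17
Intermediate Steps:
p(c) = 2 + 1/c
(D(13, -7) + 118)*p(-6) = (13 + 118)*(2 + 1/(-6)) = 131*(2 - ⅙) = 131*(11/6) = 1441/6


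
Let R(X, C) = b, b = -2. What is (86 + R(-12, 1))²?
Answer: 7056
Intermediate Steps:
R(X, C) = -2
(86 + R(-12, 1))² = (86 - 2)² = 84² = 7056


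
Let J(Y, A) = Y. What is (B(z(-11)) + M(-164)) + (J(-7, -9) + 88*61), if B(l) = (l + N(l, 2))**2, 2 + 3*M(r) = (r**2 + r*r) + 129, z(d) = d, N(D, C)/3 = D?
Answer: 25270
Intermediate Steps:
N(D, C) = 3*D
M(r) = 127/3 + 2*r**2/3 (M(r) = -2/3 + ((r**2 + r*r) + 129)/3 = -2/3 + ((r**2 + r**2) + 129)/3 = -2/3 + (2*r**2 + 129)/3 = -2/3 + (129 + 2*r**2)/3 = -2/3 + (43 + 2*r**2/3) = 127/3 + 2*r**2/3)
B(l) = 16*l**2 (B(l) = (l + 3*l)**2 = (4*l)**2 = 16*l**2)
(B(z(-11)) + M(-164)) + (J(-7, -9) + 88*61) = (16*(-11)**2 + (127/3 + (2/3)*(-164)**2)) + (-7 + 88*61) = (16*121 + (127/3 + (2/3)*26896)) + (-7 + 5368) = (1936 + (127/3 + 53792/3)) + 5361 = (1936 + 17973) + 5361 = 19909 + 5361 = 25270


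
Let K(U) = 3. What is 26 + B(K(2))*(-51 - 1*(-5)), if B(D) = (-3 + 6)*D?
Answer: -388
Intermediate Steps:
B(D) = 3*D
26 + B(K(2))*(-51 - 1*(-5)) = 26 + (3*3)*(-51 - 1*(-5)) = 26 + 9*(-51 + 5) = 26 + 9*(-46) = 26 - 414 = -388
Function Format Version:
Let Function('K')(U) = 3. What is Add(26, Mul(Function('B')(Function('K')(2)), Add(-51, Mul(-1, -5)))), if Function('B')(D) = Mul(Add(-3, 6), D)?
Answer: -388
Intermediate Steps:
Function('B')(D) = Mul(3, D)
Add(26, Mul(Function('B')(Function('K')(2)), Add(-51, Mul(-1, -5)))) = Add(26, Mul(Mul(3, 3), Add(-51, Mul(-1, -5)))) = Add(26, Mul(9, Add(-51, 5))) = Add(26, Mul(9, -46)) = Add(26, -414) = -388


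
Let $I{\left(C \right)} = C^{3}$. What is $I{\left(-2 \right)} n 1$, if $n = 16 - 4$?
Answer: $-96$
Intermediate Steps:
$n = 12$ ($n = 16 - 4 = 12$)
$I{\left(-2 \right)} n 1 = \left(-2\right)^{3} \cdot 12 \cdot 1 = \left(-8\right) 12 \cdot 1 = \left(-96\right) 1 = -96$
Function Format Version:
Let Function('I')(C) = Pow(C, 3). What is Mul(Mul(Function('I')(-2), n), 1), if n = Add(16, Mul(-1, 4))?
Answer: -96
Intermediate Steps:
n = 12 (n = Add(16, -4) = 12)
Mul(Mul(Function('I')(-2), n), 1) = Mul(Mul(Pow(-2, 3), 12), 1) = Mul(Mul(-8, 12), 1) = Mul(-96, 1) = -96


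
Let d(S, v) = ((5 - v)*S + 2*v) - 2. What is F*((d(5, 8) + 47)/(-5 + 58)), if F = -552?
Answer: -25392/53 ≈ -479.09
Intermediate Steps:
d(S, v) = -2 + 2*v + S*(5 - v) (d(S, v) = (S*(5 - v) + 2*v) - 2 = (2*v + S*(5 - v)) - 2 = -2 + 2*v + S*(5 - v))
F*((d(5, 8) + 47)/(-5 + 58)) = -552*((-2 + 2*8 + 5*5 - 1*5*8) + 47)/(-5 + 58) = -552*((-2 + 16 + 25 - 40) + 47)/53 = -552*(-1 + 47)/53 = -25392/53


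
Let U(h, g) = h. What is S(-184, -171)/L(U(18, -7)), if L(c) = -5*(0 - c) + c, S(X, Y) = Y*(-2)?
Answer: 19/6 ≈ 3.1667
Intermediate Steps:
S(X, Y) = -2*Y
L(c) = 6*c (L(c) = -(-5)*c + c = 5*c + c = 6*c)
S(-184, -171)/L(U(18, -7)) = (-2*(-171))/((6*18)) = 342/108 = 342*(1/108) = 19/6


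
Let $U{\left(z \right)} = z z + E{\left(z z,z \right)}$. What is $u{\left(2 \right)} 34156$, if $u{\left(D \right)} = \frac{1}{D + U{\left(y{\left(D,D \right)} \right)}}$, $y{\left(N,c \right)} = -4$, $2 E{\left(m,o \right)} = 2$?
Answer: $\frac{34156}{19} \approx 1797.7$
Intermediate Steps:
$E{\left(m,o \right)} = 1$ ($E{\left(m,o \right)} = \frac{1}{2} \cdot 2 = 1$)
$U{\left(z \right)} = 1 + z^{2}$ ($U{\left(z \right)} = z z + 1 = z^{2} + 1 = 1 + z^{2}$)
$u{\left(D \right)} = \frac{1}{17 + D}$ ($u{\left(D \right)} = \frac{1}{D + \left(1 + \left(-4\right)^{2}\right)} = \frac{1}{D + \left(1 + 16\right)} = \frac{1}{D + 17} = \frac{1}{17 + D}$)
$u{\left(2 \right)} 34156 = \frac{1}{17 + 2} \cdot 34156 = \frac{1}{19} \cdot 34156 = \frac{34156}{19}$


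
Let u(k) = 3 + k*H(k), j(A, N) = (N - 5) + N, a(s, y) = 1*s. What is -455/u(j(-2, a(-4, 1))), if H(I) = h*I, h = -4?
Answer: 455/673 ≈ 0.67608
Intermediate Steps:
a(s, y) = s
H(I) = -4*I
j(A, N) = -5 + 2*N (j(A, N) = (-5 + N) + N = -5 + 2*N)
u(k) = 3 - 4*k² (u(k) = 3 + k*(-4*k) = 3 - 4*k²)
-455/u(j(-2, a(-4, 1))) = -455/(3 - 4*(-5 + 2*(-4))²) = -455/(3 - 4*(-5 - 8)²) = -455/(3 - 4*(-13)²) = -455/(3 - 4*169) = -455/(3 - 676) = -455/(-673) = -455*(-1/673) = 455/673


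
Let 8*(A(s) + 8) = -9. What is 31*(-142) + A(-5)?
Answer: -35289/8 ≈ -4411.1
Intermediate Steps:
A(s) = -73/8 (A(s) = -8 + (⅛)*(-9) = -8 - 9/8 = -73/8)
31*(-142) + A(-5) = 31*(-142) - 73/8 = -4402 - 73/8 = -35289/8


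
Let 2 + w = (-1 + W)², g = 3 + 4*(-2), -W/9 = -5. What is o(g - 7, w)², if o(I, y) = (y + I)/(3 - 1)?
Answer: 923521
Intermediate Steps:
W = 45 (W = -9*(-5) = 45)
g = -5 (g = 3 - 8 = -5)
w = 1934 (w = -2 + (-1 + 45)² = -2 + 44² = -2 + 1936 = 1934)
o(I, y) = I/2 + y/2 (o(I, y) = (I + y)/2 = (I + y)*(½) = I/2 + y/2)
o(g - 7, w)² = ((-5 - 7)/2 + (½)*1934)² = ((½)*(-12) + 967)² = (-6 + 967)² = 961² = 923521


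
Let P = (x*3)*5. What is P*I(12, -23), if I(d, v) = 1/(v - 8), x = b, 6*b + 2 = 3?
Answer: -5/62 ≈ -0.080645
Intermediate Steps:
b = 1/6 (b = -1/3 + (1/6)*3 = -1/3 + 1/2 = 1/6 ≈ 0.16667)
x = 1/6 ≈ 0.16667
I(d, v) = 1/(-8 + v)
P = 5/2 (P = ((1/6)*3)*5 = (1/2)*5 = 5/2 ≈ 2.5000)
P*I(12, -23) = 5/(2*(-8 - 23)) = (5/2)/(-31) = (5/2)*(-1/31) = -5/62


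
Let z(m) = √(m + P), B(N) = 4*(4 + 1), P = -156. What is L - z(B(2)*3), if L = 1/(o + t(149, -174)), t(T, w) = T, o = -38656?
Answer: -1/38507 - 4*I*√6 ≈ -2.5969e-5 - 9.798*I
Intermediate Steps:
B(N) = 20 (B(N) = 4*5 = 20)
L = -1/38507 (L = 1/(-38656 + 149) = 1/(-38507) = -1/38507 ≈ -2.5969e-5)
z(m) = √(-156 + m) (z(m) = √(m - 156) = √(-156 + m))
L - z(B(2)*3) = -1/38507 - √(-156 + 20*3) = -1/38507 - √(-156 + 60) = -1/38507 - √(-96) = -1/38507 - 4*I*√6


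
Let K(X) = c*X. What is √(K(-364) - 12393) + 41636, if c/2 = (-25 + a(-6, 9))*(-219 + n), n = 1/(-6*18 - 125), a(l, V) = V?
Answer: 41636 + I*√139161979129/233 ≈ 41636.0 + 1601.0*I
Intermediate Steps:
n = -1/233 (n = 1/(-108 - 125) = 1/(-233) = -1/233 ≈ -0.0042918)
c = 1632896/233 (c = 2*((-25 + 9)*(-219 - 1/233)) = 2*(-16*(-51028/233)) = 2*(816448/233) = 1632896/233 ≈ 7008.1)
K(X) = 1632896*X/233
√(K(-364) - 12393) + 41636 = √((1632896/233)*(-364) - 12393) + 41636 = √(-594374144/233 - 12393) + 41636 = √(-597261713/233) + 41636 = I*√139161979129/233 + 41636 = 41636 + I*√139161979129/233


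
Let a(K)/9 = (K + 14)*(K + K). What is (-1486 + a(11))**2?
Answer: 11999296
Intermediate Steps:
a(K) = 18*K*(14 + K) (a(K) = 9*((K + 14)*(K + K)) = 9*((14 + K)*(2*K)) = 9*(2*K*(14 + K)) = 18*K*(14 + K))
(-1486 + a(11))**2 = (-1486 + 18*11*(14 + 11))**2 = (-1486 + 18*11*25)**2 = (-1486 + 4950)**2 = 3464**2 = 11999296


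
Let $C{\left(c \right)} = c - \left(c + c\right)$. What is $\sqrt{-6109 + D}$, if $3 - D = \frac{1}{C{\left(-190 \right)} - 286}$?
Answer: $\frac{5 i \sqrt{140682}}{24} \approx 78.141 i$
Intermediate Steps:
$C{\left(c \right)} = - c$ ($C{\left(c \right)} = c - 2 c = - c$)
$D = \frac{289}{96}$ ($D = 3 - \frac{1}{\left(-1\right) \left(-190\right) - 286} = 3 - \frac{1}{190 - 286} = 3 - \frac{1}{-96} = 3 - - \frac{1}{96} = 3 + \frac{1}{96} = \frac{289}{96} \approx 3.0104$)
$\sqrt{-6109 + D} = \sqrt{-6109 + \frac{289}{96}} = \sqrt{- \frac{586175}{96}} = \frac{5 i \sqrt{140682}}{24}$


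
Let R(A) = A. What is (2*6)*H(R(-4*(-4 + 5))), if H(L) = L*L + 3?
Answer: 228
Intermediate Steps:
H(L) = 3 + L**2 (H(L) = L**2 + 3 = 3 + L**2)
(2*6)*H(R(-4*(-4 + 5))) = (2*6)*(3 + (-4*(-4 + 5))**2) = 12*(3 + (-4*1)**2) = 12*(3 + (-4)**2) = 12*(3 + 16) = 12*19 = 228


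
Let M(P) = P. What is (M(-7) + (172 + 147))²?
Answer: 97344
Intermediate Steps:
(M(-7) + (172 + 147))² = (-7 + (172 + 147))² = (-7 + 319)² = 312² = 97344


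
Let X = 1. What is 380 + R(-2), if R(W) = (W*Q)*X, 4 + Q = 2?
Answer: 384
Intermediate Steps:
Q = -2 (Q = -4 + 2 = -2)
R(W) = -2*W (R(W) = (W*(-2))*1 = -2*W*1 = -2*W)
380 + R(-2) = 380 - 2*(-2) = 380 + 4 = 384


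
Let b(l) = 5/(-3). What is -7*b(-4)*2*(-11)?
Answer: -770/3 ≈ -256.67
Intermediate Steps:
b(l) = -5/3 (b(l) = 5*(-1/3) = -5/3)
-7*b(-4)*2*(-11) = -(-35)*2/3*(-11) = -7*(-10/3)*(-11) = (70/3)*(-11) = -770/3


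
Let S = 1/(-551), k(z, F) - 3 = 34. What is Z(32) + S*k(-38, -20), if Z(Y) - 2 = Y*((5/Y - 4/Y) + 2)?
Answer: 36880/551 ≈ 66.933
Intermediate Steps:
k(z, F) = 37 (k(z, F) = 3 + 34 = 37)
Z(Y) = 2 + Y*(2 + 1/Y) (Z(Y) = 2 + Y*((5/Y - 4/Y) + 2) = 2 + Y*(1/Y + 2) = 2 + Y*(2 + 1/Y))
S = -1/551 ≈ -0.0018149
Z(32) + S*k(-38, -20) = (3 + 2*32) - 1/551*37 = (3 + 64) - 37/551 = 67 - 37/551 = 36880/551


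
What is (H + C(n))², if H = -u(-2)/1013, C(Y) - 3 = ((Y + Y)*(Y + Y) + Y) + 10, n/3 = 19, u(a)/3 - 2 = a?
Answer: 170720356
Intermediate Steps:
u(a) = 6 + 3*a
n = 57 (n = 3*19 = 57)
C(Y) = 13 + Y + 4*Y² (C(Y) = 3 + (((Y + Y)*(Y + Y) + Y) + 10) = 3 + (((2*Y)*(2*Y) + Y) + 10) = 3 + ((4*Y² + Y) + 10) = 3 + ((Y + 4*Y²) + 10) = 3 + (10 + Y + 4*Y²) = 13 + Y + 4*Y²)
H = 0 (H = -(6 + 3*(-2))/1013 = -(6 - 6)/1013 = -0/1013 = -1*0 = 0)
(H + C(n))² = (0 + (13 + 57 + 4*57²))² = (0 + (13 + 57 + 4*3249))² = (0 + (13 + 57 + 12996))² = (0 + 13066)² = 13066² = 170720356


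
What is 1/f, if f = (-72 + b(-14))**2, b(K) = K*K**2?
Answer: 1/7929856 ≈ 1.2611e-7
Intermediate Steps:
b(K) = K**3
f = 7929856 (f = (-72 + (-14)**3)**2 = (-72 - 2744)**2 = (-2816)**2 = 7929856)
1/f = 1/7929856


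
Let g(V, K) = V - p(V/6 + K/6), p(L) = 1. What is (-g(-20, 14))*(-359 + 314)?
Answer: -945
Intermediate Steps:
g(V, K) = -1 + V (g(V, K) = V - 1*1 = V - 1 = -1 + V)
(-g(-20, 14))*(-359 + 314) = (-(-1 - 20))*(-359 + 314) = -1*(-21)*(-45) = 21*(-45) = -945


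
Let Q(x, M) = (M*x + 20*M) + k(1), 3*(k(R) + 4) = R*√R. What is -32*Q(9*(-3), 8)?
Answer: 5728/3 ≈ 1909.3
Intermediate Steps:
k(R) = -4 + R^(3/2)/3 (k(R) = -4 + (R*√R)/3 = -4 + R^(3/2)/3)
Q(x, M) = -11/3 + 20*M + M*x (Q(x, M) = (M*x + 20*M) + (-4 + 1^(3/2)/3) = (20*M + M*x) + (-4 + (⅓)*1) = (20*M + M*x) + (-4 + ⅓) = (20*M + M*x) - 11/3 = -11/3 + 20*M + M*x)
-32*Q(9*(-3), 8) = -32*(-11/3 + 20*8 + 8*(9*(-3))) = -32*(-11/3 + 160 + 8*(-27)) = -32*(-11/3 + 160 - 216) = -32*(-179/3) = 5728/3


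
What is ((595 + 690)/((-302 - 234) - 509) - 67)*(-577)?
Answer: 8228020/209 ≈ 39369.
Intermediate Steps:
((595 + 690)/((-302 - 234) - 509) - 67)*(-577) = (1285/(-536 - 509) - 67)*(-577) = (1285/(-1045) - 67)*(-577) = (1285*(-1/1045) - 67)*(-577) = (-257/209 - 67)*(-577) = -14260/209*(-577) = 8228020/209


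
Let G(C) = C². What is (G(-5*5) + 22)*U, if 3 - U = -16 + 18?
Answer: 647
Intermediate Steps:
U = 1 (U = 3 - (-16 + 18) = 3 - 1*2 = 3 - 2 = 1)
(G(-5*5) + 22)*U = ((-5*5)² + 22)*1 = ((-25)² + 22)*1 = (625 + 22)*1 = 647*1 = 647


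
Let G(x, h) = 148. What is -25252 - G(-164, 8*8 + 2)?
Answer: -25400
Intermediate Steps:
-25252 - G(-164, 8*8 + 2) = -25252 - 1*148 = -25252 - 148 = -25400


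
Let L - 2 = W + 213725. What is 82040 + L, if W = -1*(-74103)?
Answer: 369870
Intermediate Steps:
W = 74103
L = 287830 (L = 2 + (74103 + 213725) = 2 + 287828 = 287830)
82040 + L = 82040 + 287830 = 369870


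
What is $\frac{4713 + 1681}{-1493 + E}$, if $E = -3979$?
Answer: $- \frac{3197}{2736} \approx -1.1685$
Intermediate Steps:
$\frac{4713 + 1681}{-1493 + E} = \frac{4713 + 1681}{-1493 - 3979} = \frac{6394}{-5472} = 6394 \left(- \frac{1}{5472}\right) = - \frac{3197}{2736}$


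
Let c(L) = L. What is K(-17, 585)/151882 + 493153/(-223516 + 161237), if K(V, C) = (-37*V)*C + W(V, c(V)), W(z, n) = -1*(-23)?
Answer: -25991569647/4729529539 ≈ -5.4956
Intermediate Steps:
W(z, n) = 23
K(V, C) = 23 - 37*C*V (K(V, C) = (-37*V)*C + 23 = -37*C*V + 23 = 23 - 37*C*V)
K(-17, 585)/151882 + 493153/(-223516 + 161237) = (23 - 37*585*(-17))/151882 + 493153/(-223516 + 161237) = (23 + 367965)*(1/151882) + 493153/(-62279) = 367988*(1/151882) + 493153*(-1/62279) = 183994/75941 - 493153/62279 = -25991569647/4729529539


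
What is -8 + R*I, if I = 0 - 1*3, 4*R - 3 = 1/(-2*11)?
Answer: -899/88 ≈ -10.216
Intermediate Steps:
R = 65/88 (R = ¾ + 1/(4*((-2*11))) = ¾ + (¼)/(-22) = ¾ + (¼)*(-1/22) = ¾ - 1/88 = 65/88 ≈ 0.73864)
I = -3 (I = 0 - 3 = -3)
-8 + R*I = -8 + (65/88)*(-3) = -8 - 195/88 = -899/88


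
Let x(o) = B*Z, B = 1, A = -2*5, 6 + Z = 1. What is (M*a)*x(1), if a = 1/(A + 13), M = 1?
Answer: -5/3 ≈ -1.6667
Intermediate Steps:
Z = -5 (Z = -6 + 1 = -5)
A = -10
x(o) = -5 (x(o) = 1*(-5) = -5)
a = 1/3 (a = 1/(-10 + 13) = 1/3 ≈ 0.33333)
(M*a)*x(1) = (1*(1/3))*(-5) = (1/3)*(-5) = -5/3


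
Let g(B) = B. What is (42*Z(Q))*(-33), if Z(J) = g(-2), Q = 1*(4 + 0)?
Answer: 2772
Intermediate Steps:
Q = 4 (Q = 1*4 = 4)
Z(J) = -2
(42*Z(Q))*(-33) = (42*(-2))*(-33) = -84*(-33) = 2772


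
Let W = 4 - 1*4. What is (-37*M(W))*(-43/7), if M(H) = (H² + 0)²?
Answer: 0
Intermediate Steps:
W = 0 (W = 4 - 4 = 0)
M(H) = H⁴ (M(H) = (H²)² = H⁴)
(-37*M(W))*(-43/7) = (-37*0⁴)*(-43/7) = (-37*0)*(-43*⅐) = 0*(-43/7) = 0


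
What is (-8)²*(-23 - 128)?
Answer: -9664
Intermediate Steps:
(-8)²*(-23 - 128) = 64*(-151) = -9664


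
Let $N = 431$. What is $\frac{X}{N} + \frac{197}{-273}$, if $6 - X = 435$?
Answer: $- \frac{202024}{117663} \approx -1.717$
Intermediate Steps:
$X = -429$ ($X = 6 - 435 = -429$)
$\frac{X}{N} + \frac{197}{-273} = - \frac{429}{431} + \frac{197}{-273} = \left(-429\right) \frac{1}{431} + 197 \left(- \frac{1}{273}\right) = - \frac{429}{431} - \frac{197}{273} = - \frac{202024}{117663}$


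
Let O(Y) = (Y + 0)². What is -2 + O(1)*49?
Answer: 47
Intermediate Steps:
O(Y) = Y²
-2 + O(1)*49 = -2 + 1²*49 = -2 + 1*49 = -2 + 49 = 47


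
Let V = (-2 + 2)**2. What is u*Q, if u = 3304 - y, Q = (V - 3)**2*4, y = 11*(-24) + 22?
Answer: 127656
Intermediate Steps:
V = 0 (V = 0**2 = 0)
y = -242 (y = -264 + 22 = -242)
Q = 36 (Q = (0 - 3)**2*4 = (-3)**2*4 = 9*4 = 36)
u = 3546 (u = 3304 - 1*(-242) = 3304 + 242 = 3546)
u*Q = 3546*36 = 127656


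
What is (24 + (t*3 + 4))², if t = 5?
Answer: 1849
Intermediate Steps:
(24 + (t*3 + 4))² = (24 + (5*3 + 4))² = (24 + (15 + 4))² = (24 + 19)² = 43² = 1849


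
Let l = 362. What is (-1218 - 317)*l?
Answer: -555670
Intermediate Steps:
(-1218 - 317)*l = (-1218 - 317)*362 = -1535*362 = -555670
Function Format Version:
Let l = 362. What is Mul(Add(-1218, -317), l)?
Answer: -555670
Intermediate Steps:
Mul(Add(-1218, -317), l) = Mul(Add(-1218, -317), 362) = Mul(-1535, 362) = -555670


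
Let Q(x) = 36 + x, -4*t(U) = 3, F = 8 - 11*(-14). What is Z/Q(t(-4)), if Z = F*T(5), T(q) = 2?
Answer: 432/47 ≈ 9.1915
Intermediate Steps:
F = 162 (F = 8 + 154 = 162)
t(U) = -¾ (t(U) = -¼*3 = -¾)
Z = 324 (Z = 162*2 = 324)
Z/Q(t(-4)) = 324/(36 - ¾) = 324/(141/4) = 324*(4/141) = 432/47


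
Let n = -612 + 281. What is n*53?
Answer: -17543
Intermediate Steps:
n = -331
n*53 = -331*53 = -17543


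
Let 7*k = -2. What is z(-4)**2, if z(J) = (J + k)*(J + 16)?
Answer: 129600/49 ≈ 2644.9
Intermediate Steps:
k = -2/7 (k = (1/7)*(-2) = -2/7 ≈ -0.28571)
z(J) = (16 + J)*(-2/7 + J) (z(J) = (J - 2/7)*(J + 16) = (-2/7 + J)*(16 + J) = (16 + J)*(-2/7 + J))
z(-4)**2 = (-32/7 + (-4)**2 + (110/7)*(-4))**2 = (-32/7 + 16 - 440/7)**2 = (-360/7)**2 = 129600/49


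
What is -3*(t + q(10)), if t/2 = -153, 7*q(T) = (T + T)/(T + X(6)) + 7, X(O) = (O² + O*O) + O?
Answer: 140895/154 ≈ 914.90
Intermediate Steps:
X(O) = O + 2*O² (X(O) = (O² + O²) + O = 2*O² + O = O + 2*O²)
q(T) = 1 + 2*T/(7*(78 + T)) (q(T) = ((T + T)/(T + 6*(1 + 2*6)) + 7)/7 = ((2*T)/(T + 6*(1 + 12)) + 7)/7 = ((2*T)/(T + 6*13) + 7)/7 = ((2*T)/(T + 78) + 7)/7 = ((2*T)/(78 + T) + 7)/7 = (2*T/(78 + T) + 7)/7 = (7 + 2*T/(78 + T))/7 = 1 + 2*T/(7*(78 + T)))
t = -306 (t = 2*(-153) = -306)
-3*(t + q(10)) = -3*(-306 + 3*(182 + 3*10)/(7*(78 + 10))) = -3*(-306 + (3/7)*(182 + 30)/88) = -3*(-306 + (3/7)*(1/88)*212) = -3*(-306 + 159/154) = -3*(-46965/154) = 140895/154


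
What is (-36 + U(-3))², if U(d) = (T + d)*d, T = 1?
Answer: 900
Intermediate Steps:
U(d) = d*(1 + d) (U(d) = (1 + d)*d = d*(1 + d))
(-36 + U(-3))² = (-36 - 3*(1 - 3))² = (-36 - 3*(-2))² = (-36 + 6)² = (-30)² = 900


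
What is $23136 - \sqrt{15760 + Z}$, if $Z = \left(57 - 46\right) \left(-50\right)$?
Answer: $23136 - 39 \sqrt{10} \approx 23013.0$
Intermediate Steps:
$Z = -550$ ($Z = 11 \left(-50\right) = -550$)
$23136 - \sqrt{15760 + Z} = 23136 - \sqrt{15760 - 550} = 23136 - \sqrt{15210} = 23136 - 39 \sqrt{10}$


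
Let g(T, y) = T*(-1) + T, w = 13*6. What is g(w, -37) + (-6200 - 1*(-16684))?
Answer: 10484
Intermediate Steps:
w = 78
g(T, y) = 0 (g(T, y) = -T + T = 0)
g(w, -37) + (-6200 - 1*(-16684)) = 0 + (-6200 - 1*(-16684)) = 0 + (-6200 + 16684) = 0 + 10484 = 10484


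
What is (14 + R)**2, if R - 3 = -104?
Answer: 7569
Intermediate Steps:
R = -101 (R = 3 - 104 = -101)
(14 + R)**2 = (14 - 101)**2 = (-87)**2 = 7569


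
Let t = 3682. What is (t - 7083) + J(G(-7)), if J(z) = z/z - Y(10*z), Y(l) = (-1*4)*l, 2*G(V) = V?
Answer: -3540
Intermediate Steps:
G(V) = V/2
Y(l) = -4*l
J(z) = 1 + 40*z (J(z) = z/z - (-4)*10*z = 1 - (-40)*z = 1 + 40*z)
(t - 7083) + J(G(-7)) = (3682 - 7083) + (1 + 40*((½)*(-7))) = -3401 + (1 + 40*(-7/2)) = -3401 + (1 - 140) = -3401 - 139 = -3540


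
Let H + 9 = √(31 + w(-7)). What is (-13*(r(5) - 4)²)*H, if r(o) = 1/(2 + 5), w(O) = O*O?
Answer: 85293/49 - 37908*√5/49 ≈ 10.778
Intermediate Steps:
w(O) = O²
r(o) = ⅐ (r(o) = 1/7 = ⅐)
H = -9 + 4*√5 (H = -9 + √(31 + (-7)²) = -9 + √(31 + 49) = -9 + √80 = -9 + 4*√5 ≈ -0.055728)
(-13*(r(5) - 4)²)*H = (-13*(⅐ - 4)²)*(-9 + 4*√5) = (-13*(-27/7)²)*(-9 + 4*√5) = (-13*729/49)*(-9 + 4*√5) = -9477*(-9 + 4*√5)/49 = 85293/49 - 37908*√5/49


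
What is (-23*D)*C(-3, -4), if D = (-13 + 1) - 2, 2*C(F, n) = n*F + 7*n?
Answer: -2576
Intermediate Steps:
C(F, n) = 7*n/2 + F*n/2 (C(F, n) = (n*F + 7*n)/2 = (F*n + 7*n)/2 = (7*n + F*n)/2 = 7*n/2 + F*n/2)
D = -14 (D = -12 - 2 = -14)
(-23*D)*C(-3, -4) = (-23*(-14))*((1/2)*(-4)*(7 - 3)) = 322*((1/2)*(-4)*4) = 322*(-8) = -2576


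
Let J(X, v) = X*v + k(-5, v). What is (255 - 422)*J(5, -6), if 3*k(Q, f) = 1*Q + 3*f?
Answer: 18871/3 ≈ 6290.3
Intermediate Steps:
k(Q, f) = f + Q/3 (k(Q, f) = (1*Q + 3*f)/3 = (Q + 3*f)/3 = f + Q/3)
J(X, v) = -5/3 + v + X*v (J(X, v) = X*v + (v + (⅓)*(-5)) = X*v + (v - 5/3) = X*v + (-5/3 + v) = -5/3 + v + X*v)
(255 - 422)*J(5, -6) = (255 - 422)*(-5/3 - 6 + 5*(-6)) = -167*(-5/3 - 6 - 30) = -167*(-113/3) = 18871/3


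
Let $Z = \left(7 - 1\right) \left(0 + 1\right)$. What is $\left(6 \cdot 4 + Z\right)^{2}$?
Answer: $900$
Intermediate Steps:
$Z = 6$ ($Z = 6 \cdot 1 = 6$)
$\left(6 \cdot 4 + Z\right)^{2} = \left(6 \cdot 4 + 6\right)^{2} = \left(24 + 6\right)^{2} = 30^{2} = 900$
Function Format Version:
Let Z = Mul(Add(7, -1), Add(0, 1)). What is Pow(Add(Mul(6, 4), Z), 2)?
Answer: 900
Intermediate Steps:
Z = 6 (Z = Mul(6, 1) = 6)
Pow(Add(Mul(6, 4), Z), 2) = Pow(Add(Mul(6, 4), 6), 2) = Pow(Add(24, 6), 2) = Pow(30, 2) = 900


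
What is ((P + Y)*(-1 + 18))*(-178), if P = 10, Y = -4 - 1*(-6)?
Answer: -36312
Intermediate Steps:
Y = 2 (Y = -4 + 6 = 2)
((P + Y)*(-1 + 18))*(-178) = ((10 + 2)*(-1 + 18))*(-178) = (12*17)*(-178) = 204*(-178) = -36312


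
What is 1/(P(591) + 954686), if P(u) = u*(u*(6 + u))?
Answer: 1/209475443 ≈ 4.7738e-9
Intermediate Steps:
P(u) = u**2*(6 + u)
1/(P(591) + 954686) = 1/(591**2*(6 + 591) + 954686) = 1/(349281*597 + 954686) = 1/(208520757 + 954686) = 1/209475443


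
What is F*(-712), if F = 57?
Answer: -40584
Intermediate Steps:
F*(-712) = 57*(-712) = -40584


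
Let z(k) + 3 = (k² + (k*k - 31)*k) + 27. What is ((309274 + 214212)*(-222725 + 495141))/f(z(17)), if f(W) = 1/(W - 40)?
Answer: 664401177777984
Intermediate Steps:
z(k) = 24 + k² + k*(-31 + k²) (z(k) = -3 + ((k² + (k*k - 31)*k) + 27) = -3 + ((k² + (k² - 31)*k) + 27) = -3 + ((k² + (-31 + k²)*k) + 27) = -3 + ((k² + k*(-31 + k²)) + 27) = -3 + (27 + k² + k*(-31 + k²)) = 24 + k² + k*(-31 + k²))
f(W) = 1/(-40 + W)
((309274 + 214212)*(-222725 + 495141))/f(z(17)) = ((309274 + 214212)*(-222725 + 495141))/(1/(-40 + (24 + 17² + 17³ - 31*17))) = (523486*272416)/(1/(-40 + (24 + 289 + 4913 - 527))) = 142605962176/(1/(-40 + 4699)) = 142605962176/(1/4659) = 142605962176*4659 = 664401177777984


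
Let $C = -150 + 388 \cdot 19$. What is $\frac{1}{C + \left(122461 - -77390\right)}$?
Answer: $\frac{1}{207073} \approx 4.8292 \cdot 10^{-6}$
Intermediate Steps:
$C = 7222$ ($C = -150 + 7372 = 7222$)
$\frac{1}{C + \left(122461 - -77390\right)} = \frac{1}{7222 + \left(122461 - -77390\right)} = \frac{1}{7222 + \left(122461 + 77390\right)} = \frac{1}{7222 + 199851} = \frac{1}{207073}$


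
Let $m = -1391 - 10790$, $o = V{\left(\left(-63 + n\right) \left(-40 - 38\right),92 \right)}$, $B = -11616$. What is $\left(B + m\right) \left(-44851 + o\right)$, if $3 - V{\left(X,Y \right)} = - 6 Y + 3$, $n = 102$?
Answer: $1054183303$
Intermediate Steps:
$V{\left(X,Y \right)} = 6 Y$ ($V{\left(X,Y \right)} = 3 - \left(- 6 Y + 3\right) = 3 - \left(3 - 6 Y\right) = 3 + \left(-3 + 6 Y\right) = 6 Y$)
$o = 552$ ($o = 6 \cdot 92 = 552$)
$m = -12181$
$\left(B + m\right) \left(-44851 + o\right) = \left(-11616 - 12181\right) \left(-44851 + 552\right) = \left(-23797\right) \left(-44299\right) = 1054183303$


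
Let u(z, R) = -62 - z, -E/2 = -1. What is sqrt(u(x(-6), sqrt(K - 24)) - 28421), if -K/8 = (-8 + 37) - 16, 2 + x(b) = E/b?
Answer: I*sqrt(256326)/3 ≈ 168.76*I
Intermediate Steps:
E = 2 (E = -2*(-1) = 2)
x(b) = -2 + 2/b
K = -104 (K = -8*((-8 + 37) - 16) = -8*(29 - 16) = -8*13 = -104)
sqrt(u(x(-6), sqrt(K - 24)) - 28421) = sqrt((-62 - (-2 + 2/(-6))) - 28421) = sqrt((-62 - (-2 + 2*(-1/6))) - 28421) = sqrt((-62 - (-2 - 1/3)) - 28421) = sqrt((-62 - 1*(-7/3)) - 28421) = sqrt((-62 + 7/3) - 28421) = sqrt(-179/3 - 28421) = sqrt(-85442/3) = I*sqrt(256326)/3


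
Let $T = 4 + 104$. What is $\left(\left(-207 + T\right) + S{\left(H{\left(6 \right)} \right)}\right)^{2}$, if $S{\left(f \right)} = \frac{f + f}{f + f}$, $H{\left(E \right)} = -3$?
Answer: $9604$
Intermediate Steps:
$T = 108$
$S{\left(f \right)} = 1$ ($S{\left(f \right)} = \frac{2 f}{2 f} = 2 f \frac{1}{2 f} = 1$)
$\left(\left(-207 + T\right) + S{\left(H{\left(6 \right)} \right)}\right)^{2} = \left(\left(-207 + 108\right) + 1\right)^{2} = \left(-99 + 1\right)^{2} = \left(-98\right)^{2} = 9604$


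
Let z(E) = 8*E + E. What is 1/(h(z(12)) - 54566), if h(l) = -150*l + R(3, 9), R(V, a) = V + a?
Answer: -1/70754 ≈ -1.4133e-5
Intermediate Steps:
z(E) = 9*E
h(l) = 12 - 150*l (h(l) = -150*l + (3 + 9) = -150*l + 12 = 12 - 150*l)
1/(h(z(12)) - 54566) = 1/((12 - 1350*12) - 54566) = 1/((12 - 150*108) - 54566) = 1/((12 - 16200) - 54566) = 1/(-16188 - 54566) = 1/(-70754) = -1/70754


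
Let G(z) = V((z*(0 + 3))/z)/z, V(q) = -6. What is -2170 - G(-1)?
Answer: -2176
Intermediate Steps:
G(z) = -6/z
-2170 - G(-1) = -2170 - (-6)/(-1) = -2170 - (-6)*(-1) = -2170 - 1*6 = -2170 - 6 = -2176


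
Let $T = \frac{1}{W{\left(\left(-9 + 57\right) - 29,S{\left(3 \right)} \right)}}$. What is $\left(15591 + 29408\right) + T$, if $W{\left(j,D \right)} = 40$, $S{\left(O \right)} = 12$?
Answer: $\frac{1799961}{40} \approx 44999.0$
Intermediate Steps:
$T = \frac{1}{40} \approx 0.025$
$\left(15591 + 29408\right) + T = \left(15591 + 29408\right) + \frac{1}{40} = 44999 + \frac{1}{40} = \frac{1799961}{40}$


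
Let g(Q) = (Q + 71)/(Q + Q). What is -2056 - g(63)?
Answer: -129595/63 ≈ -2057.1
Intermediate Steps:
g(Q) = (71 + Q)/(2*Q) (g(Q) = (71 + Q)/((2*Q)) = (71 + Q)*(1/(2*Q)) = (71 + Q)/(2*Q))
-2056 - g(63) = -2056 - (71 + 63)/(2*63) = -2056 - 134/(2*63) = -2056 - 1*67/63 = -2056 - 67/63 = -129595/63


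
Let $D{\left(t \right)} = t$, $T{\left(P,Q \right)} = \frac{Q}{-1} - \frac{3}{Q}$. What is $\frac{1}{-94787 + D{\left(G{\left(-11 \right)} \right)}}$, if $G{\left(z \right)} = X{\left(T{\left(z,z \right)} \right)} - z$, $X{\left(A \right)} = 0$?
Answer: $- \frac{1}{94776} \approx -1.0551 \cdot 10^{-5}$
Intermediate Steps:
$T{\left(P,Q \right)} = - Q - \frac{3}{Q}$ ($T{\left(P,Q \right)} = Q \left(-1\right) - \frac{3}{Q} = - Q - \frac{3}{Q}$)
$G{\left(z \right)} = - z$ ($G{\left(z \right)} = 0 - z = - z$)
$\frac{1}{-94787 + D{\left(G{\left(-11 \right)} \right)}} = \frac{1}{-94787 - -11} = \frac{1}{-94787 + 11} = \frac{1}{-94776} = - \frac{1}{94776}$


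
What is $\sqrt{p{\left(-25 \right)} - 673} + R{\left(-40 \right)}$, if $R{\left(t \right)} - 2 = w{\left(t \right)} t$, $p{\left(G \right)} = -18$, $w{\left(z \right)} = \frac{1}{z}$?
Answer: $3 + i \sqrt{691} \approx 3.0 + 26.287 i$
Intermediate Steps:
$R{\left(t \right)} = 3$ ($R{\left(t \right)} = 2 + \frac{t}{t} = 2 + 1 = 3$)
$\sqrt{p{\left(-25 \right)} - 673} + R{\left(-40 \right)} = \sqrt{-18 - 673} + 3 = \sqrt{-691} + 3 = i \sqrt{691} + 3 = 3 + i \sqrt{691}$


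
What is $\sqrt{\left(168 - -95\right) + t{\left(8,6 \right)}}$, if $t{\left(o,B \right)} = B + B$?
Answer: $5 \sqrt{11} \approx 16.583$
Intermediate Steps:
$t{\left(o,B \right)} = 2 B$
$\sqrt{\left(168 - -95\right) + t{\left(8,6 \right)}} = \sqrt{\left(168 - -95\right) + 2 \cdot 6} = \sqrt{\left(168 + 95\right) + 12} = \sqrt{263 + 12} = \sqrt{275} = 5 \sqrt{11}$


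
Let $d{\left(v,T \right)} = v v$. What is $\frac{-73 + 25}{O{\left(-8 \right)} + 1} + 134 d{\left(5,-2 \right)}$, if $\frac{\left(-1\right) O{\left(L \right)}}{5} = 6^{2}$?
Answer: $\frac{599698}{179} \approx 3350.3$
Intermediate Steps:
$O{\left(L \right)} = -180$ ($O{\left(L \right)} = - 5 \cdot 6^{2} = \left(-5\right) 36 = -180$)
$d{\left(v,T \right)} = v^{2}$
$\frac{-73 + 25}{O{\left(-8 \right)} + 1} + 134 d{\left(5,-2 \right)} = \frac{-73 + 25}{-180 + 1} + 134 \cdot 5^{2} = - \frac{48}{-179} + 134 \cdot 25 = \left(-48\right) \left(- \frac{1}{179}\right) + 3350 = \frac{48}{179} + 3350 = \frac{599698}{179}$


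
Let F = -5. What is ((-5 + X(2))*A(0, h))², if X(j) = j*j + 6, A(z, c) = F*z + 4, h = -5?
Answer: 400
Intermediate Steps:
A(z, c) = 4 - 5*z (A(z, c) = -5*z + 4 = 4 - 5*z)
X(j) = 6 + j² (X(j) = j² + 6 = 6 + j²)
((-5 + X(2))*A(0, h))² = ((-5 + (6 + 2²))*(4 - 5*0))² = ((-5 + (6 + 4))*(4 + 0))² = ((-5 + 10)*4)² = (5*4)² = 20² = 400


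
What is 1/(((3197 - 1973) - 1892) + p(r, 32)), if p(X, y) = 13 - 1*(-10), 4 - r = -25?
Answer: -1/645 ≈ -0.0015504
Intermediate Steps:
r = 29 (r = 4 - 1*(-25) = 4 + 25 = 29)
p(X, y) = 23 (p(X, y) = 13 + 10 = 23)
1/(((3197 - 1973) - 1892) + p(r, 32)) = 1/(((3197 - 1973) - 1892) + 23) = 1/((1224 - 1892) + 23) = 1/(-668 + 23) = 1/(-645) = -1/645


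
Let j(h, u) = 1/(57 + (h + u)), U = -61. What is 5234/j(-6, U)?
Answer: -52340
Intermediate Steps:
j(h, u) = 1/(57 + h + u)
5234/j(-6, U) = 5234/(1/(57 - 6 - 61)) = 5234/(1/(-10)) = 5234/(-1/10) = 5234*(-10) = -52340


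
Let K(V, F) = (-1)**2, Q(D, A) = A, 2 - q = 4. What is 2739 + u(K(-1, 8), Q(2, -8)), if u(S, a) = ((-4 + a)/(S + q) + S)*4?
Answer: 2791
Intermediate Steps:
q = -2 (q = 2 - 1*4 = 2 - 4 = -2)
K(V, F) = 1
u(S, a) = 4*S + 4*(-4 + a)/(-2 + S) (u(S, a) = ((-4 + a)/(S - 2) + S)*4 = ((-4 + a)/(-2 + S) + S)*4 = (S + (-4 + a)/(-2 + S))*4 = 4*S + 4*(-4 + a)/(-2 + S))
2739 + u(K(-1, 8), Q(2, -8)) = 2739 + 4*(-4 - 8 + 1**2 - 2*1)/(-2 + 1) = 2739 + 4*(-4 - 8 + 1 - 2)/(-1) = 2739 + 4*(-1)*(-13) = 2739 + 52 = 2791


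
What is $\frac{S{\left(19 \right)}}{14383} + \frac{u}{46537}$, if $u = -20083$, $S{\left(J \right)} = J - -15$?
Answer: $- \frac{287271531}{669341671} \approx -0.42919$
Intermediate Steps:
$S{\left(J \right)} = 15 + J$ ($S{\left(J \right)} = J + 15 = 15 + J$)
$\frac{S{\left(19 \right)}}{14383} + \frac{u}{46537} = \frac{15 + 19}{14383} - \frac{20083}{46537} = 34 \cdot \frac{1}{14383} - \frac{20083}{46537} = \frac{34}{14383} - \frac{20083}{46537} = - \frac{287271531}{669341671}$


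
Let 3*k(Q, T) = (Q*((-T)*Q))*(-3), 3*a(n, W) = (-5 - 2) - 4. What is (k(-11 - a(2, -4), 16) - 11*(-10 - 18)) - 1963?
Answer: -7151/9 ≈ -794.56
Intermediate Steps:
a(n, W) = -11/3 (a(n, W) = ((-5 - 2) - 4)/3 = (-7 - 4)/3 = (1/3)*(-11) = -11/3)
k(Q, T) = T*Q**2 (k(Q, T) = ((Q*((-T)*Q))*(-3))/3 = ((Q*(-Q*T))*(-3))/3 = (-T*Q**2*(-3))/3 = (3*T*Q**2)/3 = T*Q**2)
(k(-11 - a(2, -4), 16) - 11*(-10 - 18)) - 1963 = (16*(-11 - 1*(-11/3))**2 - 11*(-10 - 18)) - 1963 = (16*(-11 + 11/3)**2 - 11*(-28)) - 1963 = (16*(-22/3)**2 + 308) - 1963 = (16*(484/9) + 308) - 1963 = (7744/9 + 308) - 1963 = 10516/9 - 1963 = -7151/9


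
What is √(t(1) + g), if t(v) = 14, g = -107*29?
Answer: I*√3089 ≈ 55.579*I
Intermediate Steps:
g = -3103
√(t(1) + g) = √(14 - 3103) = √(-3089) = I*√3089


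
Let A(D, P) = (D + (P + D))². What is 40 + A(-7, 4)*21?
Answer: 2140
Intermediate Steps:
A(D, P) = (P + 2*D)² (A(D, P) = (D + (D + P))² = (P + 2*D)²)
40 + A(-7, 4)*21 = 40 + (4 + 2*(-7))²*21 = 40 + (4 - 14)²*21 = 40 + (-10)²*21 = 40 + 100*21 = 40 + 2100 = 2140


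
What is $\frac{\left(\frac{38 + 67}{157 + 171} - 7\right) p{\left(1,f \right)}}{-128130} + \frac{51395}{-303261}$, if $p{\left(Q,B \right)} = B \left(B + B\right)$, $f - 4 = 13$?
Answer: $- \frac{98661668829}{708057826280} \approx -0.13934$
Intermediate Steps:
$f = 17$ ($f = 4 + 13 = 17$)
$p{\left(Q,B \right)} = 2 B^{2}$ ($p{\left(Q,B \right)} = B 2 B = 2 B^{2}$)
$\frac{\left(\frac{38 + 67}{157 + 171} - 7\right) p{\left(1,f \right)}}{-128130} + \frac{51395}{-303261} = \frac{\left(\frac{38 + 67}{157 + 171} - 7\right) 2 \cdot 17^{2}}{-128130} + \frac{51395}{-303261} = \left(\frac{105}{328} - 7\right) 2 \cdot 289 \left(- \frac{1}{128130}\right) + 51395 \left(- \frac{1}{303261}\right) = \left(105 \cdot \frac{1}{328} - 7\right) 578 \left(- \frac{1}{128130}\right) - \frac{51395}{303261} = \left(\frac{105}{328} - 7\right) 578 \left(- \frac{1}{128130}\right) - \frac{51395}{303261} = \left(- \frac{2191}{328}\right) 578 \left(- \frac{1}{128130}\right) - \frac{51395}{303261} = \left(- \frac{633199}{164}\right) \left(- \frac{1}{128130}\right) - \frac{51395}{303261} = \frac{633199}{21013320} - \frac{51395}{303261} = - \frac{98661668829}{708057826280}$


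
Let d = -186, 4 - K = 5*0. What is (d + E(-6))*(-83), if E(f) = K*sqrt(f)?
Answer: 15438 - 332*I*sqrt(6) ≈ 15438.0 - 813.23*I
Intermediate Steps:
K = 4 (K = 4 - 5*0 = 4 - 1*0 = 4 + 0 = 4)
E(f) = 4*sqrt(f)
(d + E(-6))*(-83) = (-186 + 4*sqrt(-6))*(-83) = (-186 + 4*(I*sqrt(6)))*(-83) = (-186 + 4*I*sqrt(6))*(-83) = 15438 - 332*I*sqrt(6)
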